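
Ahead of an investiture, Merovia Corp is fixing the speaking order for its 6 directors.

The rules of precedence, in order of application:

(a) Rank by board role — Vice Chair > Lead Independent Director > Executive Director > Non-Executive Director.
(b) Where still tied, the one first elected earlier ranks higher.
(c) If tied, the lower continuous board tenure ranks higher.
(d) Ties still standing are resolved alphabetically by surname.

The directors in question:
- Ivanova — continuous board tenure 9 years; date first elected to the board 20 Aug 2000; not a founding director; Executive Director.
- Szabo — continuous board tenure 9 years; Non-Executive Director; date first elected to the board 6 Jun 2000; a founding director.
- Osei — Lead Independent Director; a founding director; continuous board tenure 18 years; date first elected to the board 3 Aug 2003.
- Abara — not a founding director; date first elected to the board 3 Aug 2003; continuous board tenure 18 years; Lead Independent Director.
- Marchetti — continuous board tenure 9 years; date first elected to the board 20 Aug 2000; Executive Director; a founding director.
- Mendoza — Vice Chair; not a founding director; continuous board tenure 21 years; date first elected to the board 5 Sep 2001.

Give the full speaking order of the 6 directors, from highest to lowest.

Mendoza, Abara, Osei, Ivanova, Marchetti, Szabo

By board role: Mendoza (Vice Chair); then Abara and Osei (Lead Independent Director); then Ivanova and Marchetti (Executive Director); then Szabo (Non-Executive Director).
Abara and Osei both have date first elected to the board 3 Aug 2003, so the next rule applies.
Abara and Osei both have continuous board tenure 18 years, so the next rule applies.
Among Abara and Osei, alphabetically by surname: Abara before Osei.
Ivanova and Marchetti both have date first elected to the board 20 Aug 2000, so the next rule applies.
Ivanova and Marchetti both have continuous board tenure 9 years, so the next rule applies.
Among Ivanova and Marchetti, alphabetically by surname: Ivanova before Marchetti.
Full order: Mendoza, Abara, Osei, Ivanova, Marchetti, Szabo.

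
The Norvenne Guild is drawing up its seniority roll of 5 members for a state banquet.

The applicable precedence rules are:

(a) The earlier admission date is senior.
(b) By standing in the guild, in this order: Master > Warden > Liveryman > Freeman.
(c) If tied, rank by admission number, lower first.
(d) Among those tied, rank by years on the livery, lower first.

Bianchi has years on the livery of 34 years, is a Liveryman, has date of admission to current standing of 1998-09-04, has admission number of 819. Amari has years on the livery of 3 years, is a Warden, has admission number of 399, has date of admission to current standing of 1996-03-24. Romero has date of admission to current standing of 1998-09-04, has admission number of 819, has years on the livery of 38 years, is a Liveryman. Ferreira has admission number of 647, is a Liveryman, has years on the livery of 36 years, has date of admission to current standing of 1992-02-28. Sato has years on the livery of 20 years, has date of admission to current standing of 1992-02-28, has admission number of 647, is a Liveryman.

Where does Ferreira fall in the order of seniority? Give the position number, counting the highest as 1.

By date of admission to current standing (earlier first): Sato and Ferreira (both 1992-02-28); then Amari (1996-03-24); then Bianchi and Romero (both 1998-09-04).
Sato and Ferreira are each Liveryman, so the next rule applies.
Sato and Ferreira both have admission number 647, so the next rule applies.
Among Sato and Ferreira, by years on the livery (lower first): Sato (20 years) before Ferreira (36 years).
Bianchi and Romero are each Liveryman, so the next rule applies.
Bianchi and Romero both have admission number 819, so the next rule applies.
Among Bianchi and Romero, by years on the livery (lower first): Bianchi (34 years) before Romero (38 years).
Order: Sato, Ferreira, Amari, Bianchi, Romero. So position 2.

2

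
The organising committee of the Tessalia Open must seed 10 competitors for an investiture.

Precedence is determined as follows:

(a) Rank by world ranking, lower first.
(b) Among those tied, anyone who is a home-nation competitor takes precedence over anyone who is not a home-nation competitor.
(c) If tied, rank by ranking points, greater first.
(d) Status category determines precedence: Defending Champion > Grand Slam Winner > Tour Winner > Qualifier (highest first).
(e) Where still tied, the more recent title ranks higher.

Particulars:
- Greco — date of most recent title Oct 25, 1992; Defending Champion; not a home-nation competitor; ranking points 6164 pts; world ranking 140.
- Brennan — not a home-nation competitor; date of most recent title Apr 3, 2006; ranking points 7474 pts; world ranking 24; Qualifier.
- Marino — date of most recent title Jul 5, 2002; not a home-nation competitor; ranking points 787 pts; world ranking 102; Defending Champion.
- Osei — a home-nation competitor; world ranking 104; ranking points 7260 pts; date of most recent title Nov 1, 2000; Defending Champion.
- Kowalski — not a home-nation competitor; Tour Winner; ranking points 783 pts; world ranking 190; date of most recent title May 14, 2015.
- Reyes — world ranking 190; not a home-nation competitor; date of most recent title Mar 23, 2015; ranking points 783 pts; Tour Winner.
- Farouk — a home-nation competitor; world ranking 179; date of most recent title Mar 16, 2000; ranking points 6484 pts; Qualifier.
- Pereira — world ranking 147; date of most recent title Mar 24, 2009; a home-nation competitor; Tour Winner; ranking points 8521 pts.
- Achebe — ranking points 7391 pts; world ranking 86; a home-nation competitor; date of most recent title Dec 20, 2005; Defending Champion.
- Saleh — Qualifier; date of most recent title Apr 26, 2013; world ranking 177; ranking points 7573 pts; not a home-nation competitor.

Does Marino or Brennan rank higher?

By world ranking (lower first): Brennan (24); then Achebe (86); then Marino (102); then Osei (104); then Greco (140); then Pereira (147); then Saleh (177); then Farouk (179); then Kowalski and Reyes (both 190).
Kowalski and Reyes are each not a home-nation competitor, so the next rule applies.
Kowalski and Reyes both have ranking points 783 pts, so the next rule applies.
Kowalski and Reyes are each Tour Winner, so the next rule applies.
Among Kowalski and Reyes, by date of most recent title (later first): Kowalski (May 14, 2015) before Reyes (Mar 23, 2015).
So Brennan takes precedence.

Brennan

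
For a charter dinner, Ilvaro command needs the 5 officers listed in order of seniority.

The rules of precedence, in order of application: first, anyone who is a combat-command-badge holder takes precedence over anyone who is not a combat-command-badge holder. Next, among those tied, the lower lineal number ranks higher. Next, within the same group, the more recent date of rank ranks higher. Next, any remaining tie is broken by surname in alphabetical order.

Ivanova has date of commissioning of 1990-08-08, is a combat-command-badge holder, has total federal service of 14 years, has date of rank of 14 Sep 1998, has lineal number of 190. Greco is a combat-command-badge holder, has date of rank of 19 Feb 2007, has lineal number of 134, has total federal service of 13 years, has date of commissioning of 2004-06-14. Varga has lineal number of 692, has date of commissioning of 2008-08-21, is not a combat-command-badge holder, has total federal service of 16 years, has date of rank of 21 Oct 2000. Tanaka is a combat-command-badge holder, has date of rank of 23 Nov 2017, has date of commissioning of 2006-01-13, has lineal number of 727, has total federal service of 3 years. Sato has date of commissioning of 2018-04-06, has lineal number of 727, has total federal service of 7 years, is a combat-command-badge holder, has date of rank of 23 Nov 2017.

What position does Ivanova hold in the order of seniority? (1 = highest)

2

By the first rule: Greco, Ivanova, Sato and Tanaka (each a combat-command-badge holder); then Varga (not a combat-command-badge holder).
Among Greco, Ivanova, Sato and Tanaka, by lineal number (lower first): Greco (134) before Ivanova (190) before Sato and Tanaka (727).
Sato and Tanaka both have date of rank 23 Nov 2017, so the next rule applies.
Among Sato and Tanaka, alphabetically by surname: Sato before Tanaka.
Order: Greco, Ivanova, Sato, Tanaka, Varga. So position 2.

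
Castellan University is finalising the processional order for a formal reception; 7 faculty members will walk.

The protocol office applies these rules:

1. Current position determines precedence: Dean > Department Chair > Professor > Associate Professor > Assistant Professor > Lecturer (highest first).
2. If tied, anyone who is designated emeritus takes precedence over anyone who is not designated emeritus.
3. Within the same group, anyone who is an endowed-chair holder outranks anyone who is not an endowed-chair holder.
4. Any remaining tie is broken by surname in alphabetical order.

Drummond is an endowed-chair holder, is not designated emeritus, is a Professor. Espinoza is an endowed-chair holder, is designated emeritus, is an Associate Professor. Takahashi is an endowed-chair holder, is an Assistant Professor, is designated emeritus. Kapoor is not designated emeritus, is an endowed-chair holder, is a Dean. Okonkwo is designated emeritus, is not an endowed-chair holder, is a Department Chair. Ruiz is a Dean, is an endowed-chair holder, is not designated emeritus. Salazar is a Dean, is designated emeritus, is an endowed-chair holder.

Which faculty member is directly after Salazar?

Kapoor

By current position: Salazar, Kapoor and Ruiz (Dean); then Okonkwo (Department Chair); then Drummond (Professor); then Espinoza (Associate Professor); then Takahashi (Assistant Professor).
Among Salazar, Kapoor and Ruiz, designated emeritus before not designated emeritus: Salazar (designated emeritus) before Kapoor and Ruiz (not designated emeritus).
Kapoor and Ruiz are each an endowed-chair holder, so the next rule applies.
Among Kapoor and Ruiz, alphabetically by surname: Kapoor before Ruiz.
Order: Salazar, Kapoor, Ruiz, Okonkwo, Drummond, Espinoza, Takahashi.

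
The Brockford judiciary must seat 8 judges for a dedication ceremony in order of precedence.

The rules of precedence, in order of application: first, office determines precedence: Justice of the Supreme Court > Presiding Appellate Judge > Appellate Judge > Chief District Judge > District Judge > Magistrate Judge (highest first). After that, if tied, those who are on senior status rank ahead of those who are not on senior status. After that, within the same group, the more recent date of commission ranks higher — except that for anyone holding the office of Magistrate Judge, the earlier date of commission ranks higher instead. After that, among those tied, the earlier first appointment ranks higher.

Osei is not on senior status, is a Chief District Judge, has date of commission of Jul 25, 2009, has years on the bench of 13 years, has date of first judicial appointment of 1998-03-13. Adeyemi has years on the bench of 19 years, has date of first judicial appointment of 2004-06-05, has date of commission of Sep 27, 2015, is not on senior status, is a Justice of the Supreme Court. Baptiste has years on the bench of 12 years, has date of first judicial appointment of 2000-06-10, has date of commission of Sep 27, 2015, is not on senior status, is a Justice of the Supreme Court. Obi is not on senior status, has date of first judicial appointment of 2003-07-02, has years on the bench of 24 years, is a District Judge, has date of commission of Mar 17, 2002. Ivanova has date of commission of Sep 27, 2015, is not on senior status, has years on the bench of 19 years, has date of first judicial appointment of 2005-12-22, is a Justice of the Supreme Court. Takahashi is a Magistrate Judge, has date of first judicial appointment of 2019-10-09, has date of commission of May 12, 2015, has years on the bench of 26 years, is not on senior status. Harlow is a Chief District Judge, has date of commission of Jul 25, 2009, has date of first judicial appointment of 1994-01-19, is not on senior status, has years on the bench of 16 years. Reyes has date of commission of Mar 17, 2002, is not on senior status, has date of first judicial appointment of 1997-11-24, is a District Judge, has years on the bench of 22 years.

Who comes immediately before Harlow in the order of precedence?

By office: Baptiste, Adeyemi and Ivanova (Justice of the Supreme Court); then Harlow and Osei (Chief District Judge); then Reyes and Obi (District Judge); then Takahashi (Magistrate Judge).
Baptiste, Adeyemi and Ivanova are each not on senior status, so the next rule applies.
Baptiste, Adeyemi and Ivanova all have date of commission Sep 27, 2015, so the next rule applies.
Among Baptiste, Adeyemi and Ivanova, by date of first judicial appointment (earlier first): Baptiste (2000-06-10) before Adeyemi (2004-06-05) before Ivanova (2005-12-22).
Harlow and Osei are each not on senior status, so the next rule applies.
Harlow and Osei both have date of commission Jul 25, 2009, so the next rule applies.
Among Harlow and Osei, by date of first judicial appointment (earlier first): Harlow (1994-01-19) before Osei (1998-03-13).
Reyes and Obi are each not on senior status, so the next rule applies.
Reyes and Obi both have date of commission Mar 17, 2002, so the next rule applies.
Among Reyes and Obi, by date of first judicial appointment (earlier first): Reyes (1997-11-24) before Obi (2003-07-02).
Order: Baptiste, Adeyemi, Ivanova, Harlow, Osei, Reyes, Obi, Takahashi.

Ivanova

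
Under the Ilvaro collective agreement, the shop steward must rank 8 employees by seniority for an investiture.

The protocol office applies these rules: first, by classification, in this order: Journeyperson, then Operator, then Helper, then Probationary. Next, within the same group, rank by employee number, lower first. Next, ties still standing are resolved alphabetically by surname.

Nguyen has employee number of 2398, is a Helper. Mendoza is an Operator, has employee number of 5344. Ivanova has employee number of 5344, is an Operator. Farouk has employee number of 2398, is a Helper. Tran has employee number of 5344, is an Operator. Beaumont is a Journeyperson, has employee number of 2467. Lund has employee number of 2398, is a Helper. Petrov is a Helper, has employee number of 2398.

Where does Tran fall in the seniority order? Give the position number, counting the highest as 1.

4

By classification: Beaumont (Journeyperson); then Ivanova, Mendoza and Tran (Operator); then Farouk, Lund, Nguyen and Petrov (Helper).
Ivanova, Mendoza and Tran all have employee number 5344, so the next rule applies.
Among Ivanova, Mendoza and Tran, alphabetically by surname: Ivanova before Mendoza before Tran.
Farouk, Lund, Nguyen and Petrov all have employee number 2398, so the next rule applies.
Among Farouk, Lund, Nguyen and Petrov, alphabetically by surname: Farouk before Lund before Nguyen before Petrov.
Order: Beaumont, Ivanova, Mendoza, Tran, Farouk, Lund, Nguyen, Petrov. So position 4.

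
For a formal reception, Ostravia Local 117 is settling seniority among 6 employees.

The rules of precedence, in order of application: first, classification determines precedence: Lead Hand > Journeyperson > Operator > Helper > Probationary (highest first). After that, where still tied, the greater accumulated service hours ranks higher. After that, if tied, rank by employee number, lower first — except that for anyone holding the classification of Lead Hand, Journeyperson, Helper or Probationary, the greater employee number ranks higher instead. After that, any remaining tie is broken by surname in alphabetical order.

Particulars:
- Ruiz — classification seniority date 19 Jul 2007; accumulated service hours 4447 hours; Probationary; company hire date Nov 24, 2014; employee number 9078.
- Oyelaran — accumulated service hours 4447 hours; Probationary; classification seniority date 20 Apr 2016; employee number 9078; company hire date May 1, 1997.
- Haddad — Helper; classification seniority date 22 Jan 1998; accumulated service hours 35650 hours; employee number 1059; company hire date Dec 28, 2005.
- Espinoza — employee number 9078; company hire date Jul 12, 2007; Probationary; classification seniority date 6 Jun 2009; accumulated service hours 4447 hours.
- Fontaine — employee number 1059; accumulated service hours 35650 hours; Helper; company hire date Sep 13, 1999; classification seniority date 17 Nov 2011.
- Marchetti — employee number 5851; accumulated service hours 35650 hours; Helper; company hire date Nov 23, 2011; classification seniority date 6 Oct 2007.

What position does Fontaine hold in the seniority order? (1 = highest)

2

By classification: Marchetti, Fontaine and Haddad (Helper); then Espinoza, Oyelaran and Ruiz (Probationary).
Marchetti, Fontaine and Haddad all have accumulated service hours 35650 hours, so the next rule applies.
Among Marchetti, Fontaine and Haddad, by employee number (higher first) (reversed rule for this group): Marchetti (5851) before Fontaine and Haddad (1059).
Among Fontaine and Haddad, alphabetically by surname: Fontaine before Haddad.
Espinoza, Oyelaran and Ruiz all have accumulated service hours 4447 hours, so the next rule applies.
Espinoza, Oyelaran and Ruiz all have employee number 9078, so the next rule applies.
Among Espinoza, Oyelaran and Ruiz, alphabetically by surname: Espinoza before Oyelaran before Ruiz.
Order: Marchetti, Fontaine, Haddad, Espinoza, Oyelaran, Ruiz. So position 2.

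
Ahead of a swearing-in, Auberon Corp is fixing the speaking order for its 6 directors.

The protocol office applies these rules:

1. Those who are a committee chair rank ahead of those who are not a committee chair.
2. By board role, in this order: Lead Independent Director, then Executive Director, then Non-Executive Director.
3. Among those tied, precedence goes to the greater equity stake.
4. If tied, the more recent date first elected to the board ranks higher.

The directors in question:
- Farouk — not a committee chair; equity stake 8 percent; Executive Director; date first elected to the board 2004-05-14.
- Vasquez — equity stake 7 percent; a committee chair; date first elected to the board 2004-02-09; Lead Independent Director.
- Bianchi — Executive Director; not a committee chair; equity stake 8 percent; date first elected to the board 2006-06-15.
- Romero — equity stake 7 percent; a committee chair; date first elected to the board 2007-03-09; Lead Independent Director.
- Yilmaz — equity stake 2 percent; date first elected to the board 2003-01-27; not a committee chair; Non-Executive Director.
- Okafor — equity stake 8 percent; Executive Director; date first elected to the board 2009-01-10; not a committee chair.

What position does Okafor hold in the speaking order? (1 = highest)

3

By the first rule: Romero and Vasquez (both a committee chair); then Okafor, Bianchi, Farouk and Yilmaz (each not a committee chair).
Romero and Vasquez are each Lead Independent Director, so the next rule applies.
Romero and Vasquez both have equity stake 7 percent, so the next rule applies.
Among Romero and Vasquez, by date first elected to the board (later first): Romero (2007-03-09) before Vasquez (2004-02-09).
Among Okafor, Bianchi, Farouk and Yilmaz, by board role: Okafor, Bianchi and Farouk (Executive Director) before Yilmaz (Non-Executive Director).
Okafor, Bianchi and Farouk all have equity stake 8 percent, so the next rule applies.
Among Okafor, Bianchi and Farouk, by date first elected to the board (later first): Okafor (2009-01-10) before Bianchi (2006-06-15) before Farouk (2004-05-14).
Order: Romero, Vasquez, Okafor, Bianchi, Farouk, Yilmaz. So position 3.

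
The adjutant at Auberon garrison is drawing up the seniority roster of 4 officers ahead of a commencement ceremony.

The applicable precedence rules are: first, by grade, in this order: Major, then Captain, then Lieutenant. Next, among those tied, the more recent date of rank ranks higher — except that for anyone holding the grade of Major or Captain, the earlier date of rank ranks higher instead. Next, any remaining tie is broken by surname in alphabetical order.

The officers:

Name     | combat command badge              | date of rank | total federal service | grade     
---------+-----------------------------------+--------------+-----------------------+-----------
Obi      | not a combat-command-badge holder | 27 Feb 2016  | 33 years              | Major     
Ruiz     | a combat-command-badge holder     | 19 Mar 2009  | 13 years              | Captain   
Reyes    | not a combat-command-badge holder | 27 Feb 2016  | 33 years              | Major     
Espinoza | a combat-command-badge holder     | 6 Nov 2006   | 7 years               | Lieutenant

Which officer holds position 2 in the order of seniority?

Reyes

By grade: Obi and Reyes (Major); then Ruiz (Captain); then Espinoza (Lieutenant).
Obi and Reyes both have date of rank 27 Feb 2016, so the next rule applies.
Among Obi and Reyes, alphabetically by surname: Obi before Reyes.
Order: Obi, Reyes, Ruiz, Espinoza.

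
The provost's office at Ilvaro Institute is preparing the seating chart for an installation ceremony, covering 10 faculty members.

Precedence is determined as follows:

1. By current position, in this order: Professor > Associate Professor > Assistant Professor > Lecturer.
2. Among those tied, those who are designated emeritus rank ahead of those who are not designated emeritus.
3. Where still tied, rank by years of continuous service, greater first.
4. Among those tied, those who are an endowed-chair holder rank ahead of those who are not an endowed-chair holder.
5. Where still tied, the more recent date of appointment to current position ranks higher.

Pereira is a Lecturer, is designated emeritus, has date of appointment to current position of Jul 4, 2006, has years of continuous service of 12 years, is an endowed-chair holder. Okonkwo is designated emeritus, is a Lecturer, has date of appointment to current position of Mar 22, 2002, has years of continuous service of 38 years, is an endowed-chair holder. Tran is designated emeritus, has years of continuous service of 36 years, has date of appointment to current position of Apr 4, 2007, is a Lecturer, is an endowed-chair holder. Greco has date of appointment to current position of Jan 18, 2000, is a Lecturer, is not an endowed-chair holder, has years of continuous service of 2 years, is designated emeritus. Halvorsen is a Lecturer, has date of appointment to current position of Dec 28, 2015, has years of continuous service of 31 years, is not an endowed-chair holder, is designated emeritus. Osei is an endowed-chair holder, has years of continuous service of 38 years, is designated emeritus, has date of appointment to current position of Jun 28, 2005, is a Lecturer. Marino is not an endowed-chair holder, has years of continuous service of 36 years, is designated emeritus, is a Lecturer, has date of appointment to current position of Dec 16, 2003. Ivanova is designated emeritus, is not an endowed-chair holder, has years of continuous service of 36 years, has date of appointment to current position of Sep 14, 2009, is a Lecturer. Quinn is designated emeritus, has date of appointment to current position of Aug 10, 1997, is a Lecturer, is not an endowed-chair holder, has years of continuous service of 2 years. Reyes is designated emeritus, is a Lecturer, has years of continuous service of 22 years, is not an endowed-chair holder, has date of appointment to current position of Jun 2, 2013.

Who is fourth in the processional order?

Ivanova

By current position: Osei, Okonkwo, Tran, Ivanova, Marino, Halvorsen, Reyes, Pereira, Greco and Quinn (Lecturer).
Osei, Okonkwo, Tran, Ivanova, Marino, Halvorsen, Reyes, Pereira, Greco and Quinn are each designated emeritus, so the next rule applies.
Among Osei, Okonkwo, Tran, Ivanova, Marino, Halvorsen, Reyes, Pereira, Greco and Quinn, by years of continuous service (higher first): Osei and Okonkwo (38 years) before Tran, Ivanova and Marino (36 years) before Halvorsen (31 years) before Reyes (22 years) before Pereira (12 years) before Greco and Quinn (2 years).
Osei and Okonkwo are each an endowed-chair holder, so the next rule applies.
Among Osei and Okonkwo, by date of appointment to current position (later first): Osei (Jun 28, 2005) before Okonkwo (Mar 22, 2002).
Among Tran, Ivanova and Marino, an endowed-chair holder before not an endowed-chair holder: Tran (an endowed-chair holder) before Ivanova and Marino (not an endowed-chair holder).
Among Ivanova and Marino, by date of appointment to current position (later first): Ivanova (Sep 14, 2009) before Marino (Dec 16, 2003).
Greco and Quinn are each not an endowed-chair holder, so the next rule applies.
Among Greco and Quinn, by date of appointment to current position (later first): Greco (Jan 18, 2000) before Quinn (Aug 10, 1997).
Order: Osei, Okonkwo, Tran, Ivanova, Marino, Halvorsen, Reyes, Pereira, Greco, Quinn.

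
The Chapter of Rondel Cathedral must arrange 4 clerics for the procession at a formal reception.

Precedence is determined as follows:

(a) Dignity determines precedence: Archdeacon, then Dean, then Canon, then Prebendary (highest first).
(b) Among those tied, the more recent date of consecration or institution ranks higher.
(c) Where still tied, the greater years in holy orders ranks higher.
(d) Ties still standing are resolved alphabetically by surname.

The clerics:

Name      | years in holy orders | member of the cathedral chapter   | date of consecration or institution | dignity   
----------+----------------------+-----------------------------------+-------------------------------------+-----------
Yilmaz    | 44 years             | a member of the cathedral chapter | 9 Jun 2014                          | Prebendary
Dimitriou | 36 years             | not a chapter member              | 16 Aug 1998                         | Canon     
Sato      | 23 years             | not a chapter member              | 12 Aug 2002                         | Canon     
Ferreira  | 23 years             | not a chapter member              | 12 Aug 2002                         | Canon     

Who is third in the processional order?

By dignity: Ferreira, Sato and Dimitriou (Canon); then Yilmaz (Prebendary).
Among Ferreira, Sato and Dimitriou, by date of consecration or institution (later first): Ferreira and Sato (12 Aug 2002) before Dimitriou (16 Aug 1998).
Ferreira and Sato both have years in holy orders 23 years, so the next rule applies.
Among Ferreira and Sato, alphabetically by surname: Ferreira before Sato.
Order: Ferreira, Sato, Dimitriou, Yilmaz.

Dimitriou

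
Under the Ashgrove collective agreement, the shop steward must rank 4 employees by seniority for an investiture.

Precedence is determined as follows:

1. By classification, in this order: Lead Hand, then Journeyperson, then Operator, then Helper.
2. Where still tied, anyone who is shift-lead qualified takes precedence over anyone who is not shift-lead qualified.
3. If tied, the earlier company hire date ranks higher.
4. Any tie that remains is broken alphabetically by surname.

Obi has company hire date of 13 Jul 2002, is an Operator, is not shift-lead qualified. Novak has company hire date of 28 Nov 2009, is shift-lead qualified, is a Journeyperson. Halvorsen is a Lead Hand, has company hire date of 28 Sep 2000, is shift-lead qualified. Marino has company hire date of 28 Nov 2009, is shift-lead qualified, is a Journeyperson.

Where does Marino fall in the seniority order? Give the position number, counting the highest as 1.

By classification: Halvorsen (Lead Hand); then Marino and Novak (Journeyperson); then Obi (Operator).
Marino and Novak are each shift-lead qualified, so the next rule applies.
Marino and Novak both have company hire date 28 Nov 2009, so the next rule applies.
Among Marino and Novak, alphabetically by surname: Marino before Novak.
Order: Halvorsen, Marino, Novak, Obi. So position 2.

2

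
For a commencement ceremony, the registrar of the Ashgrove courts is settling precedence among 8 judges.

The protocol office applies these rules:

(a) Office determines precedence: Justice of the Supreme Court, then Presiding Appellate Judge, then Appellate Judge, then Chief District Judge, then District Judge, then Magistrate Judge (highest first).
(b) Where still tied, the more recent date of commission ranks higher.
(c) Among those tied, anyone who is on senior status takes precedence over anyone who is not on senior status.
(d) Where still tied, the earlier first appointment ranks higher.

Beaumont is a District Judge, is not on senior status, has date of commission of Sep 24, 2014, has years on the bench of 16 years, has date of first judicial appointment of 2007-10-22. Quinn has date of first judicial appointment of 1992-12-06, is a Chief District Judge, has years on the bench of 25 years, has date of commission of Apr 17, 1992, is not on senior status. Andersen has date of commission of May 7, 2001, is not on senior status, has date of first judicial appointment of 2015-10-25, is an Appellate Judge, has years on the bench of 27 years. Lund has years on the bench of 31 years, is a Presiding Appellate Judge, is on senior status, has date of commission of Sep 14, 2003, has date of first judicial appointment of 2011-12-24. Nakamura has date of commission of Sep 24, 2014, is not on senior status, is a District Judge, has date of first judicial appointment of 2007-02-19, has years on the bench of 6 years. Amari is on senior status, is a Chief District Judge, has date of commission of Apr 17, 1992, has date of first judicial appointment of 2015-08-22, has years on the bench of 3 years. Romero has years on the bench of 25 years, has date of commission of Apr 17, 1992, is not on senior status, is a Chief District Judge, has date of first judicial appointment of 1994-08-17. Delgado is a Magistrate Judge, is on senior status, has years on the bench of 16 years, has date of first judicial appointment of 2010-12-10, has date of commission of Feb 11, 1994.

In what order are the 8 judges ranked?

Lund, Andersen, Amari, Quinn, Romero, Nakamura, Beaumont, Delgado

By office: Lund (Presiding Appellate Judge); then Andersen (Appellate Judge); then Amari, Quinn and Romero (Chief District Judge); then Nakamura and Beaumont (District Judge); then Delgado (Magistrate Judge).
Amari, Quinn and Romero all have date of commission Apr 17, 1992, so the next rule applies.
Among Amari, Quinn and Romero, on senior status before not on senior status: Amari (on senior status) before Quinn and Romero (not on senior status).
Among Quinn and Romero, by date of first judicial appointment (earlier first): Quinn (1992-12-06) before Romero (1994-08-17).
Nakamura and Beaumont both have date of commission Sep 24, 2014, so the next rule applies.
Nakamura and Beaumont are each not on senior status, so the next rule applies.
Among Nakamura and Beaumont, by date of first judicial appointment (earlier first): Nakamura (2007-02-19) before Beaumont (2007-10-22).
Full order: Lund, Andersen, Amari, Quinn, Romero, Nakamura, Beaumont, Delgado.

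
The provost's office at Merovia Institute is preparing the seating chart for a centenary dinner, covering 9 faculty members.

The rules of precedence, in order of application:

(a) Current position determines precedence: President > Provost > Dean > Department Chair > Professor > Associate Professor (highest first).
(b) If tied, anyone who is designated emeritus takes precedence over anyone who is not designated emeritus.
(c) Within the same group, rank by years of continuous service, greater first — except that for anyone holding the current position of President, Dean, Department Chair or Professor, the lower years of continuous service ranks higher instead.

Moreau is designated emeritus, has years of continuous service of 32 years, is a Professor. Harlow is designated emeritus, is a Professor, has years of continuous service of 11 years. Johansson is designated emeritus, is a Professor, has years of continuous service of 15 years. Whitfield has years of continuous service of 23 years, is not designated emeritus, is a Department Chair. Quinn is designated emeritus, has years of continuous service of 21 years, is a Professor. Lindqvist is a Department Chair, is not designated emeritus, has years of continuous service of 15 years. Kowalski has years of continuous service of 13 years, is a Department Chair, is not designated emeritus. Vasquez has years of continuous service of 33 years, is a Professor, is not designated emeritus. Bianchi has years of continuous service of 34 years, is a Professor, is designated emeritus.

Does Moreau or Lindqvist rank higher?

Lindqvist

By current position: Kowalski, Lindqvist and Whitfield (Department Chair); then Harlow, Johansson, Quinn, Moreau, Bianchi and Vasquez (Professor).
Kowalski, Lindqvist and Whitfield are each not designated emeritus, so the next rule applies.
Among Kowalski, Lindqvist and Whitfield, by years of continuous service (lower first) (reversed rule for this group): Kowalski (13 years) before Lindqvist (15 years) before Whitfield (23 years).
Among Harlow, Johansson, Quinn, Moreau, Bianchi and Vasquez, designated emeritus before not designated emeritus: Harlow, Johansson, Quinn, Moreau and Bianchi (designated emeritus) before Vasquez (not designated emeritus).
Among Harlow, Johansson, Quinn, Moreau and Bianchi, by years of continuous service (lower first) (reversed rule for this group): Harlow (11 years) before Johansson (15 years) before Quinn (21 years) before Moreau (32 years) before Bianchi (34 years).
So Lindqvist takes precedence.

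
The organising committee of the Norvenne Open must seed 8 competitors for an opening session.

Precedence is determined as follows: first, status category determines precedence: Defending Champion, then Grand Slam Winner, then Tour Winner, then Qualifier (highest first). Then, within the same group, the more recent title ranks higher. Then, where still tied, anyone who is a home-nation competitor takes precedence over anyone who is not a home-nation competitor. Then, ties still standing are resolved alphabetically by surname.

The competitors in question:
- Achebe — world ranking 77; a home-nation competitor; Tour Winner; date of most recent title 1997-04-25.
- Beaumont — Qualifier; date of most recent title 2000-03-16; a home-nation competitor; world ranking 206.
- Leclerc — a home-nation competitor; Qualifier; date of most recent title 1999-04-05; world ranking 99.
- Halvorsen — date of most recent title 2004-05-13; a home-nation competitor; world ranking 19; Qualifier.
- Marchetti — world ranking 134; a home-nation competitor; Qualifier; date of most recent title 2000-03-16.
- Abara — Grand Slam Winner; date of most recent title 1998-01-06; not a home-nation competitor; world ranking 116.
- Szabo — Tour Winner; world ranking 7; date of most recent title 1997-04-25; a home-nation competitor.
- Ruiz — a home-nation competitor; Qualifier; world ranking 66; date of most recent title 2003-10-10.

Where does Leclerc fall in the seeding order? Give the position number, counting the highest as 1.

By status category: Abara (Grand Slam Winner); then Achebe and Szabo (Tour Winner); then Halvorsen, Ruiz, Beaumont, Marchetti and Leclerc (Qualifier).
Achebe and Szabo both have date of most recent title 1997-04-25, so the next rule applies.
Achebe and Szabo are each a home-nation competitor, so the next rule applies.
Among Achebe and Szabo, alphabetically by surname: Achebe before Szabo.
Among Halvorsen, Ruiz, Beaumont, Marchetti and Leclerc, by date of most recent title (later first): Halvorsen (2004-05-13) before Ruiz (2003-10-10) before Beaumont and Marchetti (2000-03-16) before Leclerc (1999-04-05).
Beaumont and Marchetti are each a home-nation competitor, so the next rule applies.
Among Beaumont and Marchetti, alphabetically by surname: Beaumont before Marchetti.
Order: Abara, Achebe, Szabo, Halvorsen, Ruiz, Beaumont, Marchetti, Leclerc. So position 8.

8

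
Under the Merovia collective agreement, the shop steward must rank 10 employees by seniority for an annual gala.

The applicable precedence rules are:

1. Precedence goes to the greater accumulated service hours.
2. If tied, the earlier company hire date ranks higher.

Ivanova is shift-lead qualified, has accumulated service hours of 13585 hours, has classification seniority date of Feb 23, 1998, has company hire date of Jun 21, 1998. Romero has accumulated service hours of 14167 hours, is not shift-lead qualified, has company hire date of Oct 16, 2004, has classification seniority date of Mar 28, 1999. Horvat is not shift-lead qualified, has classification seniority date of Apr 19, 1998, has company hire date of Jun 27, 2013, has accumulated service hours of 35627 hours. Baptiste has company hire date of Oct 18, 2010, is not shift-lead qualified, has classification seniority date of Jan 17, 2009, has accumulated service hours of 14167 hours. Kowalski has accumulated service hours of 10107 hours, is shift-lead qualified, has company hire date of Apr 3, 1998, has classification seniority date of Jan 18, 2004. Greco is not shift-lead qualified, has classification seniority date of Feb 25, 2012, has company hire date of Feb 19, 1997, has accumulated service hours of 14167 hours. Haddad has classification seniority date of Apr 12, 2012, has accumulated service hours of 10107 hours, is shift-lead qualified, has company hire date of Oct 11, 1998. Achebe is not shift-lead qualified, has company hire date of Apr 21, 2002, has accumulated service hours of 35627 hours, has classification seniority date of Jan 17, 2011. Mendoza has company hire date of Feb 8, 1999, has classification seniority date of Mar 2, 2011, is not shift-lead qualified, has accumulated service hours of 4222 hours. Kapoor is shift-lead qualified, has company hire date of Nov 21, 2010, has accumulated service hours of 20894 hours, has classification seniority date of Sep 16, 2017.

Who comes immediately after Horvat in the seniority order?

By accumulated service hours (higher first): Achebe and Horvat (both 35627 hours); then Kapoor (20894 hours); then Greco, Romero and Baptiste (each 14167 hours); then Ivanova (13585 hours); then Kowalski and Haddad (both 10107 hours); then Mendoza (4222 hours).
Among Achebe and Horvat, by company hire date (earlier first): Achebe (Apr 21, 2002) before Horvat (Jun 27, 2013).
Among Greco, Romero and Baptiste, by company hire date (earlier first): Greco (Feb 19, 1997) before Romero (Oct 16, 2004) before Baptiste (Oct 18, 2010).
Among Kowalski and Haddad, by company hire date (earlier first): Kowalski (Apr 3, 1998) before Haddad (Oct 11, 1998).
Order: Achebe, Horvat, Kapoor, Greco, Romero, Baptiste, Ivanova, Kowalski, Haddad, Mendoza.

Kapoor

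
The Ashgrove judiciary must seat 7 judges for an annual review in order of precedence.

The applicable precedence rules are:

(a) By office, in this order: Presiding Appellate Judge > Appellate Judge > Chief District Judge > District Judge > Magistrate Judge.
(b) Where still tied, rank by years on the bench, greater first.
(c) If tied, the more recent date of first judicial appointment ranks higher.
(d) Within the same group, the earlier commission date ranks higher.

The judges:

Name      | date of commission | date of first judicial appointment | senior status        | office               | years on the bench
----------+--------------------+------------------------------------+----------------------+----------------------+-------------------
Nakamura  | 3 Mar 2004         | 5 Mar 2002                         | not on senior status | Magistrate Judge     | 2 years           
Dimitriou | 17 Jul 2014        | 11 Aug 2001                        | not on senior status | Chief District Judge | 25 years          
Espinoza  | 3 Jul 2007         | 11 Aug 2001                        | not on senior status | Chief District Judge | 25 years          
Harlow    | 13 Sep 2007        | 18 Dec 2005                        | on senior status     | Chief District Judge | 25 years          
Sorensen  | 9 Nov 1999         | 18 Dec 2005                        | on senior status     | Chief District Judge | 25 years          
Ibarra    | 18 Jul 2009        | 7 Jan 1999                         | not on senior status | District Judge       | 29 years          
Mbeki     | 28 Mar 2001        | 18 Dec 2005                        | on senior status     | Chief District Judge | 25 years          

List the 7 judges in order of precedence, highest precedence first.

By office: Sorensen, Mbeki, Harlow, Espinoza and Dimitriou (Chief District Judge); then Ibarra (District Judge); then Nakamura (Magistrate Judge).
Sorensen, Mbeki, Harlow, Espinoza and Dimitriou all have years on the bench 25 years, so the next rule applies.
Among Sorensen, Mbeki, Harlow, Espinoza and Dimitriou, by date of first judicial appointment (later first): Sorensen, Mbeki and Harlow (18 Dec 2005) before Espinoza and Dimitriou (11 Aug 2001).
Among Sorensen, Mbeki and Harlow, by date of commission (earlier first): Sorensen (9 Nov 1999) before Mbeki (28 Mar 2001) before Harlow (13 Sep 2007).
Among Espinoza and Dimitriou, by date of commission (earlier first): Espinoza (3 Jul 2007) before Dimitriou (17 Jul 2014).
Full order: Sorensen, Mbeki, Harlow, Espinoza, Dimitriou, Ibarra, Nakamura.

Sorensen, Mbeki, Harlow, Espinoza, Dimitriou, Ibarra, Nakamura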